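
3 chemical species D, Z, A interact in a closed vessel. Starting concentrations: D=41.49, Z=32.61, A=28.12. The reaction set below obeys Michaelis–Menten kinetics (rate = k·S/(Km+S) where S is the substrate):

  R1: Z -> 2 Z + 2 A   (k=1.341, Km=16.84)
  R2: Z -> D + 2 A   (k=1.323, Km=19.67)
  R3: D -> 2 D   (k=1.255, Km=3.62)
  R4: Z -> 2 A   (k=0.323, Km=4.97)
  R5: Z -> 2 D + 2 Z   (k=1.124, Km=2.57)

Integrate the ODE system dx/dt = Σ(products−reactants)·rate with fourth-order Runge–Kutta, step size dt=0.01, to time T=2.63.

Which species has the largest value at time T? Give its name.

Dominant species at T: D

RK4 with dt=0.01: 263 steps to T=2.63. Trajectory (selected grid times):
t=0.00: D=41.49 Z=32.61 A=28.12
t=0.29: D=42.67 Z=32.85 A=29.28
t=0.58: D=43.85 Z=33.09 A=30.43
t=0.88: D=45.07 Z=33.33 A=31.63
t=1.17: D=46.26 Z=33.57 A=32.80
t=1.46: D=47.44 Z=33.81 A=33.96
t=1.75: D=48.63 Z=34.05 A=35.13
t=2.05: D=49.86 Z=34.29 A=36.35
t=2.34: D=51.05 Z=34.53 A=37.52
t=2.63: D=52.24 Z=34.77 A=38.70
At T=2.63: D=52.24 Z=34.77 A=38.70; the largest is D.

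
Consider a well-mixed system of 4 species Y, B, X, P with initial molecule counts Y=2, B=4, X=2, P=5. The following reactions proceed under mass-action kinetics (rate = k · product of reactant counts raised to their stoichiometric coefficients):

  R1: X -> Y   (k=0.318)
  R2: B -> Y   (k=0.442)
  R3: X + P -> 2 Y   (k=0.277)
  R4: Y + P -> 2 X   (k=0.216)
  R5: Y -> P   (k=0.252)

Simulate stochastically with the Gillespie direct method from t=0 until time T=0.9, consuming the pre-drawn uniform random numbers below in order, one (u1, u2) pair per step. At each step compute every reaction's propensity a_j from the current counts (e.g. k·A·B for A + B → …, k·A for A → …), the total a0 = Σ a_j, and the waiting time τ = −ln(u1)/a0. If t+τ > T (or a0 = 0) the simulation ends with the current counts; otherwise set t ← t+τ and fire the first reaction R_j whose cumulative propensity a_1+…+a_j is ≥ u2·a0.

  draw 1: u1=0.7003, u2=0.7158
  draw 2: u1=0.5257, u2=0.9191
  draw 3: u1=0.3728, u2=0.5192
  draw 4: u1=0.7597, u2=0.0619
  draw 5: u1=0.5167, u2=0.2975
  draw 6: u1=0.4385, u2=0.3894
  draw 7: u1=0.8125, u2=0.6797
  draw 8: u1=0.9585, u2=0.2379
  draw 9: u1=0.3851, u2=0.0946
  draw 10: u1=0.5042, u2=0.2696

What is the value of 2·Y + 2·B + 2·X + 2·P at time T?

Check how each reaction changes W = 2·Y + 2·B + 2·X + 2·P (weight of products minus weight of reactants):
R1: X -> Y: (2·1) − (2·1) = 2 − 2 = 0
R2: B -> Y: (2·1) − (2·1) = 2 − 2 = 0
R3: X + P -> 2 Y: (2·2) − (2·1 + 2·1) = 4 − 4 = 0
R4: Y + P -> 2 X: (2·2) − (2·1 + 2·1) = 4 − 4 = 0
R5: Y -> P: (2·1) − (2·1) = 2 − 2 = 0
Every reaction leaves W unchanged, so W is conserved and no simulation is needed: W(T) = W(0) = 2·2 + 2·4 + 2·2 + 2·5 = 26

Value at T = 26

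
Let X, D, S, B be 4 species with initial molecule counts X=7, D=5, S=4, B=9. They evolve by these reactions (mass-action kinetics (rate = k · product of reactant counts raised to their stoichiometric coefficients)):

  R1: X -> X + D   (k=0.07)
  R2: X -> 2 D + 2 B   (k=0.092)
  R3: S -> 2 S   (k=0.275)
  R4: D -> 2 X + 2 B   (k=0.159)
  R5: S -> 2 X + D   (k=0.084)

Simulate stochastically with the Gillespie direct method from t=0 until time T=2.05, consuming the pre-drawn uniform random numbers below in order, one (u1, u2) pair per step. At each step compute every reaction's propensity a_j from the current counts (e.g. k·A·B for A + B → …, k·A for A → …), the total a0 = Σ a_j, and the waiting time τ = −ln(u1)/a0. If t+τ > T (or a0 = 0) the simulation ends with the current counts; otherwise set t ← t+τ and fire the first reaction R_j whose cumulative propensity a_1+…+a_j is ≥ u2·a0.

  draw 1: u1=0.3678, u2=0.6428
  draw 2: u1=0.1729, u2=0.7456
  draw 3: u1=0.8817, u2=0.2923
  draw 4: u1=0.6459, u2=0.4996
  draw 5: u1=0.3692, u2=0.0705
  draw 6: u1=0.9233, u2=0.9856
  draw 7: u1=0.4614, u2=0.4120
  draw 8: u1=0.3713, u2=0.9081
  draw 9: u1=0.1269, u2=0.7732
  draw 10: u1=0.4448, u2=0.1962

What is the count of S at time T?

t=0.000: X=7 D=5 S=4 B=9
Draw 1: a1=0.490, a2=0.644, a3=1.100, a4=0.795, a5=0.336, a0=3.365; τ=−ln(0.3678)/3.365=0.297 → t=0.297; u2·a0=0.6428·3.365=2.163; a1+a2=1.134 < 2.163 ≤ a1+…+a3=2.234 → R3 fires; X=7 D=5 S=5 B=9
Draw 2: a1=0.490, a2=0.644, a3=1.375, a4=0.795, a5=0.420, a0=3.724; τ=−ln(0.1729)/3.724=0.471 → t=0.769; u2·a0=0.7456·3.724=2.777; a1+…+a3=2.509 < 2.777 ≤ a1+…+a4=3.304 → R4 fires; X=9 D=4 S=5 B=11
Draw 3: a1=0.630, a2=0.828, a3=1.375, a4=0.636, a5=0.420, a0=3.889; τ=−ln(0.8817)/3.889=0.032 → t=0.801; u2·a0=0.2923·3.889=1.137; a1=0.630 < 1.137 ≤ a1+a2=1.458 → R2 fires; X=8 D=6 S=5 B=13
Draw 4: a1=0.560, a2=0.736, a3=1.375, a4=0.954, a5=0.420, a0=4.045; τ=−ln(0.6459)/4.045=0.108 → t=0.909; u2·a0=0.4996·4.045=2.021; a1+a2=1.296 < 2.021 ≤ a1+…+a3=2.671 → R3 fires; X=8 D=6 S=6 B=13
Draw 5: a1=0.560, a2=0.736, a3=1.650, a4=0.954, a5=0.504, a0=4.404; τ=−ln(0.3692)/4.404=0.226 → t=1.135; u2·a0=0.0705·4.404=0.310 ≤ a1=0.560 → R1 fires; X=8 D=7 S=6 B=13
Draw 6: a1=0.560, a2=0.736, a3=1.650, a4=1.113, a5=0.504, a0=4.563; τ=−ln(0.9233)/4.563=0.017 → t=1.153; u2·a0=0.9856·4.563=4.497; a1+…+a4=4.059 < 4.497 ≤ a1+…+a5=4.563 → R5 fires; X=10 D=8 S=5 B=13
Draw 7: a1=0.700, a2=0.920, a3=1.375, a4=1.272, a5=0.420, a0=4.687; τ=−ln(0.4614)/4.687=0.165 → t=1.318; u2·a0=0.4120·4.687=1.931; a1+a2=1.620 < 1.931 ≤ a1+…+a3=2.995 → R3 fires; X=10 D=8 S=6 B=13
Draw 8: a1=0.700, a2=0.920, a3=1.650, a4=1.272, a5=0.504, a0=5.046; τ=−ln(0.3713)/5.046=0.196 → t=1.514; u2·a0=0.9081·5.046=4.582; a1+…+a4=4.542 < 4.582 ≤ a1+…+a5=5.046 → R5 fires; X=12 D=9 S=5 B=13
Draw 9: a1=0.840, a2=1.104, a3=1.375, a4=1.431, a5=0.420, a0=5.170; τ=−ln(0.1269)/5.170=0.399 → t=1.913; u2·a0=0.7732·5.170=3.997; a1+…+a3=3.319 < 3.997 ≤ a1+…+a4=4.750 → R4 fires; X=14 D=8 S=5 B=15
Draw 10: a1=0.980, a2=1.288, a3=1.375, a4=1.272, a5=0.420, a0=5.335; τ=−ln(0.4448)/5.335=0.152 → t=2.065 > T=2.05: stop.
Read off S at T=2.05: 5

S at T = 5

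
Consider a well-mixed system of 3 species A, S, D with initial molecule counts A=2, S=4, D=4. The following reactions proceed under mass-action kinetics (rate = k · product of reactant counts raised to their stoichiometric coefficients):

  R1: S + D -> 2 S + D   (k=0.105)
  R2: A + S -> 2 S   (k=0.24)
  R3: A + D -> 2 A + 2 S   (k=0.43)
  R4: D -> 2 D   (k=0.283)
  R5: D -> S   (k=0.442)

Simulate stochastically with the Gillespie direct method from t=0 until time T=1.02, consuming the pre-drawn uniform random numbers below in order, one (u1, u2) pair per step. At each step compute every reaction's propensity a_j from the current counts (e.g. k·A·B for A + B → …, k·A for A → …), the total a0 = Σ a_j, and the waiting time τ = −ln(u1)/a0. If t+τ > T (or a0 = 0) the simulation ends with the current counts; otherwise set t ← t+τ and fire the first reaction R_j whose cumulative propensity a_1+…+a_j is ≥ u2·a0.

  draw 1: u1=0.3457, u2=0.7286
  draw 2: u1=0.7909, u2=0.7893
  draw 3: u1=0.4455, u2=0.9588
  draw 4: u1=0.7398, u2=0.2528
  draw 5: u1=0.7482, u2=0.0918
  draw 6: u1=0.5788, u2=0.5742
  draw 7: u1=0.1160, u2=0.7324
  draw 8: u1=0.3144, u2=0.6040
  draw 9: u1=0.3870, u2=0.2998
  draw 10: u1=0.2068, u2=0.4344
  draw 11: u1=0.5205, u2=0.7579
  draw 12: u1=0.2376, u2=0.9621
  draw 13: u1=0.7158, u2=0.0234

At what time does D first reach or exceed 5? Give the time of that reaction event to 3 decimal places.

t=0.000: A=2 S=4 D=4
Draw 1: a1=1.680, a2=1.920, a3=3.440, a4=1.132, a5=1.768, a0=9.940; τ=−ln(0.3457)/9.940=0.107 → t=0.107; u2·a0=0.7286·9.940=7.242; a1+…+a3=7.040 < 7.242 ≤ a1+…+a4=8.172 → R4 fires; A=2 S=4 D=5
Draw 2: a1=2.100, a2=1.920, a3=4.300, a4=1.415, a5=2.210, a0=11.945; τ=−ln(0.7909)/11.945=0.020 → t=0.126; u2·a0=0.7893·11.945=9.428; a1+…+a3=8.320 < 9.428 ≤ a1+…+a4=9.735 → R4 fires; A=2 S=4 D=6
Draw 3: a1=2.520, a2=1.920, a3=5.160, a4=1.698, a5=2.652, a0=13.950; τ=−ln(0.4455)/13.950=0.058 → t=0.184; u2·a0=0.9588·13.950=13.375; a1+…+a4=11.298 < 13.375 ≤ a1+…+a5=13.950 → R5 fires; A=2 S=5 D=5
Draw 4: a1=2.625, a2=2.400, a3=4.300, a4=1.415, a5=2.210, a0=12.950; τ=−ln(0.7398)/12.950=0.023 → t=0.208; u2·a0=0.2528·12.950=3.274; a1=2.625 < 3.274 ≤ a1+a2=5.025 → R2 fires; A=1 S=6 D=5
Draw 5: a1=3.150, a2=1.440, a3=2.150, a4=1.415, a5=2.210, a0=10.365; τ=−ln(0.7482)/10.365=0.028 → t=0.236; u2·a0=0.0918·10.365=0.952 ≤ a1=3.150 → R1 fires; A=1 S=7 D=5
Draw 6: a1=3.675, a2=1.680, a3=2.150, a4=1.415, a5=2.210, a0=11.130; τ=−ln(0.5788)/11.130=0.049 → t=0.285; u2·a0=0.5742·11.130=6.391; a1+a2=5.355 < 6.391 ≤ a1+…+a3=7.505 → R3 fires; A=2 S=9 D=4
Draw 7: a1=3.780, a2=4.320, a3=3.440, a4=1.132, a5=1.768, a0=14.440; τ=−ln(0.1160)/14.440=0.149 → t=0.434; u2·a0=0.7324·14.440=10.576; a1+a2=8.100 < 10.576 ≤ a1+…+a3=11.540 → R3 fires; A=3 S=11 D=3
Draw 8: a1=3.465, a2=7.920, a3=3.870, a4=0.849, a5=1.326, a0=17.430; τ=−ln(0.3144)/17.430=0.066 → t=0.500; u2·a0=0.6040·17.430=10.528; a1=3.465 < 10.528 ≤ a1+a2=11.385 → R2 fires; A=2 S=12 D=3
Draw 9: a1=3.780, a2=5.760, a3=2.580, a4=0.849, a5=1.326, a0=14.295; τ=−ln(0.3870)/14.295=0.066 → t=0.567; u2·a0=0.2998·14.295=4.286; a1=3.780 < 4.286 ≤ a1+a2=9.540 → R2 fires; A=1 S=13 D=3
Draw 10: a1=4.095, a2=3.120, a3=1.290, a4=0.849, a5=1.326, a0=10.680; τ=−ln(0.2068)/10.680=0.148 → t=0.714; u2·a0=0.4344·10.680=4.639; a1=4.095 < 4.639 ≤ a1+a2=7.215 → R2 fires; A=0 S=14 D=3
Draw 11: a1=4.410, a2=0.000, a3=0.000, a4=0.849, a5=1.326, a0=6.585; τ=−ln(0.5205)/6.585=0.099 → t=0.814; u2·a0=0.7579·6.585=4.991; a1+…+a3=4.410 < 4.991 ≤ a1+…+a4=5.259 → R4 fires; A=0 S=14 D=4
Draw 12: a1=5.880, a2=0.000, a3=0.000, a4=1.132, a5=1.768, a0=8.780; τ=−ln(0.2376)/8.780=0.164 → t=0.977; u2·a0=0.9621·8.780=8.447; a1+…+a4=7.012 < 8.447 ≤ a1+…+a5=8.780 → R5 fires; A=0 S=15 D=3
Draw 13: a1=4.725, a2=0.000, a3=0.000, a4=0.849, a5=1.326, a0=6.900; τ=−ln(0.7158)/6.900=0.048 → t=1.026 > T=1.02: stop.
D first becomes ≥ 5 when it reaches 5 at the event at t=0.107.

Threshold first reached at t = 0.107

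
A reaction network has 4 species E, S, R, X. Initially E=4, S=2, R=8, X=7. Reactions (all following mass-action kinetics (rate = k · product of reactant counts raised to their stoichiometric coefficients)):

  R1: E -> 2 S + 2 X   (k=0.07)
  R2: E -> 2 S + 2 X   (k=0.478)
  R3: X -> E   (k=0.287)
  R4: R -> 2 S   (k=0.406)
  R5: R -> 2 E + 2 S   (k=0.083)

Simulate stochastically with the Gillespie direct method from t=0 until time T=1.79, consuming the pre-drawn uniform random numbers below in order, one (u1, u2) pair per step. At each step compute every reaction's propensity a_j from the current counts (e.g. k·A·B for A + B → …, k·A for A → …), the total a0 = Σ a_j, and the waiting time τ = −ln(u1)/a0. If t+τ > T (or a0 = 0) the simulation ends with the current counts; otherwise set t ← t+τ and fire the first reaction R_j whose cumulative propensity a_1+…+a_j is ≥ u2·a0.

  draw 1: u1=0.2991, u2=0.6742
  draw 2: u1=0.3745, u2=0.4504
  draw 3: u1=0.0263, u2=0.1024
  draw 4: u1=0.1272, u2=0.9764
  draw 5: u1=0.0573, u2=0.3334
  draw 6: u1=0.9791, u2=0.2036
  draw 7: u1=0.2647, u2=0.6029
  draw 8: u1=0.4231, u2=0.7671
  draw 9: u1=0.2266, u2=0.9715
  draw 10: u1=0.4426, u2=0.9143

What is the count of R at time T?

R at T = 4

t=0.000: E=4 S=2 R=8 X=7
Draw 1: a1=0.280, a2=1.912, a3=2.009, a4=3.248, a5=0.664, a0=8.113; τ=−ln(0.2991)/8.113=0.149 → t=0.149; u2·a0=0.6742·8.113=5.470; a1+…+a3=4.201 < 5.470 ≤ a1+…+a4=7.449 → R4 fires; E=4 S=4 R=7 X=7
Draw 2: a1=0.280, a2=1.912, a3=2.009, a4=2.842, a5=0.581, a0=7.624; τ=−ln(0.3745)/7.624=0.129 → t=0.278; u2·a0=0.4504·7.624=3.434; a1+a2=2.192 < 3.434 ≤ a1+…+a3=4.201 → R3 fires; E=5 S=4 R=7 X=6
Draw 3: a1=0.350, a2=2.390, a3=1.722, a4=2.842, a5=0.581, a0=7.885; τ=−ln(0.0263)/7.885=0.461 → t=0.739; u2·a0=0.1024·7.885=0.807; a1=0.350 < 0.807 ≤ a1+a2=2.740 → R2 fires; E=4 S=6 R=7 X=8
Draw 4: a1=0.280, a2=1.912, a3=2.296, a4=2.842, a5=0.581, a0=7.911; τ=−ln(0.1272)/7.911=0.261 → t=1.000; u2·a0=0.9764·7.911=7.724; a1+…+a4=7.330 < 7.724 ≤ a1+…+a5=7.911 → R5 fires; E=6 S=8 R=6 X=8
Draw 5: a1=0.420, a2=2.868, a3=2.296, a4=2.436, a5=0.498, a0=8.518; τ=−ln(0.0573)/8.518=0.336 → t=1.335; u2·a0=0.3334·8.518=2.840; a1=0.420 < 2.840 ≤ a1+a2=3.288 → R2 fires; E=5 S=10 R=6 X=10
Draw 6: a1=0.350, a2=2.390, a3=2.870, a4=2.436, a5=0.498, a0=8.544; τ=−ln(0.9791)/8.544=0.002 → t=1.338; u2·a0=0.2036·8.544=1.740; a1=0.350 < 1.740 ≤ a1+a2=2.740 → R2 fires; E=4 S=12 R=6 X=12
Draw 7: a1=0.280, a2=1.912, a3=3.444, a4=2.436, a5=0.498, a0=8.570; τ=−ln(0.2647)/8.570=0.155 → t=1.493; u2·a0=0.6029·8.570=5.167; a1+a2=2.192 < 5.167 ≤ a1+…+a3=5.636 → R3 fires; E=5 S=12 R=6 X=11
Draw 8: a1=0.350, a2=2.390, a3=3.157, a4=2.436, a5=0.498, a0=8.831; τ=−ln(0.4231)/8.831=0.097 → t=1.590; u2·a0=0.7671·8.831=6.774; a1+…+a3=5.897 < 6.774 ≤ a1+…+a4=8.333 → R4 fires; E=5 S=14 R=5 X=11
Draw 9: a1=0.350, a2=2.390, a3=3.157, a4=2.030, a5=0.415, a0=8.342; τ=−ln(0.2266)/8.342=0.178 → t=1.768; u2·a0=0.9715·8.342=8.104; a1+…+a4=7.927 < 8.104 ≤ a1+…+a5=8.342 → R5 fires; E=7 S=16 R=4 X=11
Draw 10: a1=0.490, a2=3.346, a3=3.157, a4=1.624, a5=0.332, a0=8.949; τ=−ln(0.4426)/8.949=0.091 → t=1.859 > T=1.79: stop.
Read off R at T=1.79: 4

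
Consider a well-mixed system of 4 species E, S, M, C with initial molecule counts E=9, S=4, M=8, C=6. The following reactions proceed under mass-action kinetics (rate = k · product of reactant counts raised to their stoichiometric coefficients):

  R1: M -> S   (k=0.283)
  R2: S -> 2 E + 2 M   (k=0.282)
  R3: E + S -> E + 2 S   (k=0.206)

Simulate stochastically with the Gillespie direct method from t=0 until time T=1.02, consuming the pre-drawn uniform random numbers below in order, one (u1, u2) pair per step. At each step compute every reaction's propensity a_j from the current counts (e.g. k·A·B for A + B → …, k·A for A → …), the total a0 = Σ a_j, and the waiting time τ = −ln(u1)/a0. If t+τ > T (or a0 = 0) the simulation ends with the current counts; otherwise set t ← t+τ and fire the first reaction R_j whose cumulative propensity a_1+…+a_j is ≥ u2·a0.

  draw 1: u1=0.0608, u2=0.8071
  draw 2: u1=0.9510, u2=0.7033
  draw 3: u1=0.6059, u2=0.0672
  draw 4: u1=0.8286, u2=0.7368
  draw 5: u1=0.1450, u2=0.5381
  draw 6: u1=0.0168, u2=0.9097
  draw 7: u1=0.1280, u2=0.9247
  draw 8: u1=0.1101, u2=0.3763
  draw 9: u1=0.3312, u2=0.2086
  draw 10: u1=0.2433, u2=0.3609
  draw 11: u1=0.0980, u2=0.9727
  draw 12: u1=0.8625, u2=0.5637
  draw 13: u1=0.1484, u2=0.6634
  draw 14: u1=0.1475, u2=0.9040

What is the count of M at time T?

t=0.000: E=9 S=4 M=8 C=6
Draw 1: a1=2.264, a2=1.128, a3=7.416, a0=10.808; τ=−ln(0.0608)/10.808=0.259 → t=0.259; u2·a0=0.8071·10.808=8.723; a1+a2=3.392 < 8.723 ≤ a1+…+a3=10.808 → R3 fires; E=9 S=5 M=8 C=6
Draw 2: a1=2.264, a2=1.410, a3=9.270, a0=12.944; τ=−ln(0.9510)/12.944=0.004 → t=0.263; u2·a0=0.7033·12.944=9.104; a1+a2=3.674 < 9.104 ≤ a1+…+a3=12.944 → R3 fires; E=9 S=6 M=8 C=6
Draw 3: a1=2.264, a2=1.692, a3=11.124, a0=15.080; τ=−ln(0.6059)/15.080=0.033 → t=0.296; u2·a0=0.0672·15.080=1.013 ≤ a1=2.264 → R1 fires; E=9 S=7 M=7 C=6
Draw 4: a1=1.981, a2=1.974, a3=12.978, a0=16.933; τ=−ln(0.8286)/16.933=0.011 → t=0.307; u2·a0=0.7368·16.933=12.476; a1+a2=3.955 < 12.476 ≤ a1+…+a3=16.933 → R3 fires; E=9 S=8 M=7 C=6
Draw 5: a1=1.981, a2=2.256, a3=14.832, a0=19.069; τ=−ln(0.1450)/19.069=0.101 → t=0.409; u2·a0=0.5381·19.069=10.261; a1+a2=4.237 < 10.261 ≤ a1+…+a3=19.069 → R3 fires; E=9 S=9 M=7 C=6
Draw 6: a1=1.981, a2=2.538, a3=16.686, a0=21.205; τ=−ln(0.0168)/21.205=0.193 → t=0.601; u2·a0=0.9097·21.205=19.290; a1+a2=4.519 < 19.290 ≤ a1+…+a3=21.205 → R3 fires; E=9 S=10 M=7 C=6
Draw 7: a1=1.981, a2=2.820, a3=18.540, a0=23.341; τ=−ln(0.1280)/23.341=0.088 → t=0.689; u2·a0=0.9247·23.341=21.583; a1+a2=4.801 < 21.583 ≤ a1+…+a3=23.341 → R3 fires; E=9 S=11 M=7 C=6
Draw 8: a1=1.981, a2=3.102, a3=20.394, a0=25.477; τ=−ln(0.1101)/25.477=0.087 → t=0.776; u2·a0=0.3763·25.477=9.587; a1+a2=5.083 < 9.587 ≤ a1+…+a3=25.477 → R3 fires; E=9 S=12 M=7 C=6
Draw 9: a1=1.981, a2=3.384, a3=22.248, a0=27.613; τ=−ln(0.3312)/27.613=0.040 → t=0.816; u2·a0=0.2086·27.613=5.760; a1+a2=5.365 < 5.760 ≤ a1+…+a3=27.613 → R3 fires; E=9 S=13 M=7 C=6
Draw 10: a1=1.981, a2=3.666, a3=24.102, a0=29.749; τ=−ln(0.2433)/29.749=0.048 → t=0.863; u2·a0=0.3609·29.749=10.736; a1+a2=5.647 < 10.736 ≤ a1+…+a3=29.749 → R3 fires; E=9 S=14 M=7 C=6
Draw 11: a1=1.981, a2=3.948, a3=25.956, a0=31.885; τ=−ln(0.0980)/31.885=0.073 → t=0.936; u2·a0=0.9727·31.885=31.015; a1+a2=5.929 < 31.015 ≤ a1+…+a3=31.885 → R3 fires; E=9 S=15 M=7 C=6
Draw 12: a1=1.981, a2=4.230, a3=27.810, a0=34.021; τ=−ln(0.8625)/34.021=0.004 → t=0.941; u2·a0=0.5637·34.021=19.178; a1+a2=6.211 < 19.178 ≤ a1+…+a3=34.021 → R3 fires; E=9 S=16 M=7 C=6
Draw 13: a1=1.981, a2=4.512, a3=29.664, a0=36.157; τ=−ln(0.1484)/36.157=0.053 → t=0.993; u2·a0=0.6634·36.157=23.987; a1+a2=6.493 < 23.987 ≤ a1+…+a3=36.157 → R3 fires; E=9 S=17 M=7 C=6
Draw 14: a1=1.981, a2=4.794, a3=31.518, a0=38.293; τ=−ln(0.1475)/38.293=0.050 → t=1.043 > T=1.02: stop.
Read off M at T=1.02: 7

M at T = 7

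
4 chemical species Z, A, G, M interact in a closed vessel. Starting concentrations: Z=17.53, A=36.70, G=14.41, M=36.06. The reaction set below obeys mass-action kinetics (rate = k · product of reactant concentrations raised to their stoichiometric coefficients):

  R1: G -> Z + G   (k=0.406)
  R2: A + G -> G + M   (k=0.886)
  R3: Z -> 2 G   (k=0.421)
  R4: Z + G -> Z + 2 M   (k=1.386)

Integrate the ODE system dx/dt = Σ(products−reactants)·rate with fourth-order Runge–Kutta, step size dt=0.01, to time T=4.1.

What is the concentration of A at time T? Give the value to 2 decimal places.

RK4 with dt=0.01: 410 steps to T=4.1. Trajectory (selected grid times):
t=0.00: Z=17.53 A=36.70 G=14.41 M=36.06
t=0.46: Z=14.74 A=17.23 G=0.61 M=95.67
t=0.91: Z=12.30 A=13.52 G=0.61 M=109.60
t=1.37: Z=10.24 A=10.56 G=0.61 M=121.26
t=1.82: Z=8.57 A=8.29 G=0.61 M=130.64
t=2.28: Z=7.17 A=6.47 G=0.61 M=138.54
t=2.73: Z=6.03 A=5.08 G=0.61 M=144.91
t=3.19: Z=5.07 A=3.96 G=0.61 M=150.32
t=3.64: Z=4.30 A=3.11 G=0.61 M=154.71
t=4.10: Z=3.64 A=2.43 G=0.61 M=158.46
Read off A at T=4.1: 2.43

A at T = 2.43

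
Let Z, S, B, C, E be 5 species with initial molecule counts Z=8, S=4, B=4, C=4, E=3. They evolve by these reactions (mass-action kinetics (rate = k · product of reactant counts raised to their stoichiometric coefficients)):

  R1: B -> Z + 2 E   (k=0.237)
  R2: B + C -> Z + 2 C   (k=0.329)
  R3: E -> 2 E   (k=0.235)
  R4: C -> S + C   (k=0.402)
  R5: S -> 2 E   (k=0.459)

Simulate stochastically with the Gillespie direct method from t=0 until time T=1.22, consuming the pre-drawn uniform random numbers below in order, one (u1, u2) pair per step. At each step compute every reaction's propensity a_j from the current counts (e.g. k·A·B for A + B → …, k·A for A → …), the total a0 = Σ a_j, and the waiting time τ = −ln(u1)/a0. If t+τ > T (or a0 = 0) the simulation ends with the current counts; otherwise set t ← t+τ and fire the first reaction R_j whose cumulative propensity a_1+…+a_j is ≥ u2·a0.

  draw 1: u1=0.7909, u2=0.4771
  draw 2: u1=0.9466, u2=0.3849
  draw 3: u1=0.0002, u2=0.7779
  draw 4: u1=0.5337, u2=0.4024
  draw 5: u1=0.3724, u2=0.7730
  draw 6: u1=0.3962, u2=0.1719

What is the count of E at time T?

t=0.000: Z=8 S=4 B=4 C=4 E=3
Draw 1: a1=0.948, a2=5.264, a3=0.705, a4=1.608, a5=1.836, a0=10.361; τ=−ln(0.7909)/10.361=0.023 → t=0.023; u2·a0=0.4771·10.361=4.943; a1=0.948 < 4.943 ≤ a1+a2=6.212 → R2 fires; Z=9 S=4 B=3 C=5 E=3
Draw 2: a1=0.711, a2=4.935, a3=0.705, a4=2.010, a5=1.836, a0=10.197; τ=−ln(0.9466)/10.197=0.005 → t=0.028; u2·a0=0.3849·10.197=3.925; a1=0.711 < 3.925 ≤ a1+a2=5.646 → R2 fires; Z=10 S=4 B=2 C=6 E=3
Draw 3: a1=0.474, a2=3.948, a3=0.705, a4=2.412, a5=1.836, a0=9.375; τ=−ln(0.0002)/9.375=0.909 → t=0.937; u2·a0=0.7779·9.375=7.293; a1+…+a3=5.127 < 7.293 ≤ a1+…+a4=7.539 → R4 fires; Z=10 S=5 B=2 C=6 E=3
Draw 4: a1=0.474, a2=3.948, a3=0.705, a4=2.412, a5=2.295, a0=9.834; τ=−ln(0.5337)/9.834=0.064 → t=1.000; u2·a0=0.4024·9.834=3.957; a1=0.474 < 3.957 ≤ a1+a2=4.422 → R2 fires; Z=11 S=5 B=1 C=7 E=3
Draw 5: a1=0.237, a2=2.303, a3=0.705, a4=2.814, a5=2.295, a0=8.354; τ=−ln(0.3724)/8.354=0.118 → t=1.119; u2·a0=0.7730·8.354=6.458; a1+…+a4=6.059 < 6.458 ≤ a1+…+a5=8.354 → R5 fires; Z=11 S=4 B=1 C=7 E=5
Draw 6: a1=0.237, a2=2.303, a3=1.175, a4=2.814, a5=1.836, a0=8.365; τ=−ln(0.3962)/8.365=0.111 → t=1.229 > T=1.22: stop.
Read off E at T=1.22: 5

E at T = 5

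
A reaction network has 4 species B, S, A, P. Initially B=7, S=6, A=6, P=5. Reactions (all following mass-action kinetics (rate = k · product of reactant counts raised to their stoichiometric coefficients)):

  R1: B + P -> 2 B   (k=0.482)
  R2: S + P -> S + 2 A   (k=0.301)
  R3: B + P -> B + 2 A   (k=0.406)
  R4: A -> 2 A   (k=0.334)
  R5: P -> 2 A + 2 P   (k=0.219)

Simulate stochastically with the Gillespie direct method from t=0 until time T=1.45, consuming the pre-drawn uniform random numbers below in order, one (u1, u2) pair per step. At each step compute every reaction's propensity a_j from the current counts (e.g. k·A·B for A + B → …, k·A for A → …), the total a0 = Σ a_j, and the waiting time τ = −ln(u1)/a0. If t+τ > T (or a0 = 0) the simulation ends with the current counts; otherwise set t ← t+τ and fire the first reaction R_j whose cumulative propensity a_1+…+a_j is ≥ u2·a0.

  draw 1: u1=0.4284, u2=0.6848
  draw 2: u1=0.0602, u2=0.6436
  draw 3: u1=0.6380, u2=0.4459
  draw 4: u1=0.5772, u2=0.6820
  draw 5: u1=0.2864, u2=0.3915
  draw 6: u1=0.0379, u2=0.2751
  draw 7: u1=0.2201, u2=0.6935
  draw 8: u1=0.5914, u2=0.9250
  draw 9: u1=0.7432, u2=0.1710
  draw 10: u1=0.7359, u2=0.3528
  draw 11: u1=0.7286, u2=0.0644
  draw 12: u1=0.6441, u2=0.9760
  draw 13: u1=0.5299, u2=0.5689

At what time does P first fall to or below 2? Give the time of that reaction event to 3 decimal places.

t=0.000: B=7 S=6 A=6 P=5
Draw 1: a1=16.870, a2=9.030, a3=14.210, a4=2.004, a5=1.095, a0=43.209; τ=−ln(0.4284)/43.209=0.020 → t=0.020; u2·a0=0.6848·43.209=29.590; a1+a2=25.900 < 29.590 ≤ a1+…+a3=40.110 → R3 fires; B=7 S=6 A=8 P=4
Draw 2: a1=13.496, a2=7.224, a3=11.368, a4=2.672, a5=0.876, a0=35.636; τ=−ln(0.0602)/35.636=0.079 → t=0.098; u2·a0=0.6436·35.636=22.935; a1+a2=20.720 < 22.935 ≤ a1+…+a3=32.088 → R3 fires; B=7 S=6 A=10 P=3
Draw 3: a1=10.122, a2=5.418, a3=8.526, a4=3.340, a5=0.657, a0=28.063; τ=−ln(0.6380)/28.063=0.016 → t=0.114; u2·a0=0.4459·28.063=12.513; a1=10.122 < 12.513 ≤ a1+a2=15.540 → R2 fires; B=7 S=6 A=12 P=2
Draw 4: a1=6.748, a2=3.612, a3=5.684, a4=4.008, a5=0.438, a0=20.490; τ=−ln(0.5772)/20.490=0.027 → t=0.141; u2·a0=0.6820·20.490=13.974; a1+a2=10.360 < 13.974 ≤ a1+…+a3=16.044 → R3 fires; B=7 S=6 A=14 P=1
Draw 5: a1=3.374, a2=1.806, a3=2.842, a4=4.676, a5=0.219, a0=12.917; τ=−ln(0.2864)/12.917=0.097 → t=0.238; u2·a0=0.3915·12.917=5.057; a1=3.374 < 5.057 ≤ a1+a2=5.180 → R2 fires; B=7 S=6 A=16 P=0
Draw 6: a1=0.000, a2=0.000, a3=0.000, a4=5.344, a5=0.000, a0=5.344; τ=−ln(0.0379)/5.344=0.612 → t=0.851; u2·a0=0.2751·5.344=1.470; a1+…+a3=0.000 < 1.470 ≤ a1+…+a4=5.344 → R4 fires; B=7 S=6 A=17 P=0
Draw 7: a1=0.000, a2=0.000, a3=0.000, a4=5.678, a5=0.000, a0=5.678; τ=−ln(0.2201)/5.678=0.267 → t=1.117; u2·a0=0.6935·5.678=3.938; a1+…+a3=0.000 < 3.938 ≤ a1+…+a4=5.678 → R4 fires; B=7 S=6 A=18 P=0
Draw 8: a1=0.000, a2=0.000, a3=0.000, a4=6.012, a5=0.000, a0=6.012; τ=−ln(0.5914)/6.012=0.087 → t=1.204; u2·a0=0.9250·6.012=5.561; a1+…+a3=0.000 < 5.561 ≤ a1+…+a4=6.012 → R4 fires; B=7 S=6 A=19 P=0
Draw 9: a1=0.000, a2=0.000, a3=0.000, a4=6.346, a5=0.000, a0=6.346; τ=−ln(0.7432)/6.346=0.047 → t=1.251; u2·a0=0.1710·6.346=1.085; a1+…+a3=0.000 < 1.085 ≤ a1+…+a4=6.346 → R4 fires; B=7 S=6 A=20 P=0
Draw 10: a1=0.000, a2=0.000, a3=0.000, a4=6.680, a5=0.000, a0=6.680; τ=−ln(0.7359)/6.680=0.046 → t=1.297; u2·a0=0.3528·6.680=2.357; a1+…+a3=0.000 < 2.357 ≤ a1+…+a4=6.680 → R4 fires; B=7 S=6 A=21 P=0
Draw 11: a1=0.000, a2=0.000, a3=0.000, a4=7.014, a5=0.000, a0=7.014; τ=−ln(0.7286)/7.014=0.045 → t=1.342; u2·a0=0.0644·7.014=0.452; a1+…+a3=0.000 < 0.452 ≤ a1+…+a4=7.014 → R4 fires; B=7 S=6 A=22 P=0
Draw 12: a1=0.000, a2=0.000, a3=0.000, a4=7.348, a5=0.000, a0=7.348; τ=−ln(0.6441)/7.348=0.060 → t=1.402; u2·a0=0.9760·7.348=7.172; a1+…+a3=0.000 < 7.172 ≤ a1+…+a4=7.348 → R4 fires; B=7 S=6 A=23 P=0
Draw 13: a1=0.000, a2=0.000, a3=0.000, a4=7.682, a5=0.000, a0=7.682; τ=−ln(0.5299)/7.682=0.083 → t=1.485 > T=1.45: stop.
P first becomes ≤ 2 when it reaches 2 at the event at t=0.114.

Threshold first reached at t = 0.114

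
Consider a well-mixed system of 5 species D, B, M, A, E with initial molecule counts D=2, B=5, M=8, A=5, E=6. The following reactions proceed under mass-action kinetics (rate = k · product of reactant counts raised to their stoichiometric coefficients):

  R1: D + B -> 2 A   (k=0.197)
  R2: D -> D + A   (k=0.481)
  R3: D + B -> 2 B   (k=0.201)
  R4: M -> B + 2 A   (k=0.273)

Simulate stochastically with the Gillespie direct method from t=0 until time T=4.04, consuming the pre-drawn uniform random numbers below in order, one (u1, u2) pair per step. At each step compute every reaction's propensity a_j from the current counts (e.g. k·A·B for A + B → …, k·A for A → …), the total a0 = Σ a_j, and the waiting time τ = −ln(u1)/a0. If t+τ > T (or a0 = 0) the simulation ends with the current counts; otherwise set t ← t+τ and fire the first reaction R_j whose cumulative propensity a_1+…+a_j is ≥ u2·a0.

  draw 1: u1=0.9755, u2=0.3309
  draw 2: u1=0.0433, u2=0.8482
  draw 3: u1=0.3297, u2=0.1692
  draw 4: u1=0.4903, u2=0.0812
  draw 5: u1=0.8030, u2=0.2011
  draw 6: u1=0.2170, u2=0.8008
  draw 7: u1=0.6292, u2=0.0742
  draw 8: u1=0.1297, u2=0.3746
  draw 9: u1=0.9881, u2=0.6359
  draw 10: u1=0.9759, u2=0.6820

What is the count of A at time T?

t=0.000: D=2 B=5 M=8 A=5 E=6
Draw 1: a1=1.970, a2=0.962, a3=2.010, a4=2.184, a0=7.126; τ=−ln(0.9755)/7.126=0.003 → t=0.003; u2·a0=0.3309·7.126=2.358; a1=1.970 < 2.358 ≤ a1+a2=2.932 → R2 fires; D=2 B=5 M=8 A=6 E=6
Draw 2: a1=1.970, a2=0.962, a3=2.010, a4=2.184, a0=7.126; τ=−ln(0.0433)/7.126=0.441 → t=0.444; u2·a0=0.8482·7.126=6.044; a1+…+a3=4.942 < 6.044 ≤ a1+…+a4=7.126 → R4 fires; D=2 B=6 M=7 A=8 E=6
Draw 3: a1=2.364, a2=0.962, a3=2.412, a4=1.911, a0=7.649; τ=−ln(0.3297)/7.649=0.145 → t=0.589; u2·a0=0.1692·7.649=1.294 ≤ a1=2.364 → R1 fires; D=1 B=5 M=7 A=10 E=6
Draw 4: a1=0.985, a2=0.481, a3=1.005, a4=1.911, a0=4.382; τ=−ln(0.4903)/4.382=0.163 → t=0.752; u2·a0=0.0812·4.382=0.356 ≤ a1=0.985 → R1 fires; D=0 B=4 M=7 A=12 E=6
Draw 5: a1=0.000, a2=0.000, a3=0.000, a4=1.911, a0=1.911; τ=−ln(0.8030)/1.911=0.115 → t=0.867; u2·a0=0.2011·1.911=0.384; a1+…+a3=0.000 < 0.384 ≤ a1+…+a4=1.911 → R4 fires; D=0 B=5 M=6 A=14 E=6
Draw 6: a1=0.000, a2=0.000, a3=0.000, a4=1.638, a0=1.638; τ=−ln(0.2170)/1.638=0.933 → t=1.799; u2·a0=0.8008·1.638=1.312; a1+…+a3=0.000 < 1.312 ≤ a1+…+a4=1.638 → R4 fires; D=0 B=6 M=5 A=16 E=6
Draw 7: a1=0.000, a2=0.000, a3=0.000, a4=1.365, a0=1.365; τ=−ln(0.6292)/1.365=0.339 → t=2.139; u2·a0=0.0742·1.365=0.101; a1+…+a3=0.000 < 0.101 ≤ a1+…+a4=1.365 → R4 fires; D=0 B=7 M=4 A=18 E=6
Draw 8: a1=0.000, a2=0.000, a3=0.000, a4=1.092, a0=1.092; τ=−ln(0.1297)/1.092=1.870 → t=4.009; u2·a0=0.3746·1.092=0.409; a1+…+a3=0.000 < 0.409 ≤ a1+…+a4=1.092 → R4 fires; D=0 B=8 M=3 A=20 E=6
Draw 9: a1=0.000, a2=0.000, a3=0.000, a4=0.819, a0=0.819; τ=−ln(0.9881)/0.819=0.015 → t=4.024; u2·a0=0.6359·0.819=0.521; a1+…+a3=0.000 < 0.521 ≤ a1+…+a4=0.819 → R4 fires; D=0 B=9 M=2 A=22 E=6
Draw 10: a1=0.000, a2=0.000, a3=0.000, a4=0.546, a0=0.546; τ=−ln(0.9759)/0.546=0.045 → t=4.069 > T=4.04: stop.
Read off A at T=4.04: 22

A at T = 22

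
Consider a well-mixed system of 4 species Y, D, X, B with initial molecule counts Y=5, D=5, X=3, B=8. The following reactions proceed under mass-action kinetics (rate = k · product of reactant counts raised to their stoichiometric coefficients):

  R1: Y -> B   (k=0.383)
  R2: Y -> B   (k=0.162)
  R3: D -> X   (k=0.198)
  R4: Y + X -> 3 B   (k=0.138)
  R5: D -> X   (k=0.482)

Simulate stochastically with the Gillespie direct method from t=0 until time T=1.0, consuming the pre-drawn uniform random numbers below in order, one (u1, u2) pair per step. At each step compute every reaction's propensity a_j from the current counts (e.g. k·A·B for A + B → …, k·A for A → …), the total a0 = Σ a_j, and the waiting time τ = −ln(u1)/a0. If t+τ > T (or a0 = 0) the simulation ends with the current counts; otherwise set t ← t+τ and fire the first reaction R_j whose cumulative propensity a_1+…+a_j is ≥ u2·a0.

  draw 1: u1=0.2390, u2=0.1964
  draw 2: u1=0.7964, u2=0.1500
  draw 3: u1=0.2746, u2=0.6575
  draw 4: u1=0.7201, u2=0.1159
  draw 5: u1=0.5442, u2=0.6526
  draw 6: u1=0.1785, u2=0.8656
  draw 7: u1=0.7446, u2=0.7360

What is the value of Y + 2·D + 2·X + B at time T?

Value at T = 29

Check how each reaction changes W = Y + 2·D + 2·X + B (weight of products minus weight of reactants):
R1: Y -> B: (1·1) − (1·1) = 1 − 1 = 0
R2: Y -> B: (1·1) − (1·1) = 1 − 1 = 0
R3: D -> X: (2·1) − (2·1) = 2 − 2 = 0
R4: Y + X -> 3 B: (1·3) − (1·1 + 2·1) = 3 − 3 = 0
R5: D -> X: (2·1) − (2·1) = 2 − 2 = 0
Every reaction leaves W unchanged, so W is conserved and no simulation is needed: W(T) = W(0) = 5 + 2·5 + 2·3 + 8 = 29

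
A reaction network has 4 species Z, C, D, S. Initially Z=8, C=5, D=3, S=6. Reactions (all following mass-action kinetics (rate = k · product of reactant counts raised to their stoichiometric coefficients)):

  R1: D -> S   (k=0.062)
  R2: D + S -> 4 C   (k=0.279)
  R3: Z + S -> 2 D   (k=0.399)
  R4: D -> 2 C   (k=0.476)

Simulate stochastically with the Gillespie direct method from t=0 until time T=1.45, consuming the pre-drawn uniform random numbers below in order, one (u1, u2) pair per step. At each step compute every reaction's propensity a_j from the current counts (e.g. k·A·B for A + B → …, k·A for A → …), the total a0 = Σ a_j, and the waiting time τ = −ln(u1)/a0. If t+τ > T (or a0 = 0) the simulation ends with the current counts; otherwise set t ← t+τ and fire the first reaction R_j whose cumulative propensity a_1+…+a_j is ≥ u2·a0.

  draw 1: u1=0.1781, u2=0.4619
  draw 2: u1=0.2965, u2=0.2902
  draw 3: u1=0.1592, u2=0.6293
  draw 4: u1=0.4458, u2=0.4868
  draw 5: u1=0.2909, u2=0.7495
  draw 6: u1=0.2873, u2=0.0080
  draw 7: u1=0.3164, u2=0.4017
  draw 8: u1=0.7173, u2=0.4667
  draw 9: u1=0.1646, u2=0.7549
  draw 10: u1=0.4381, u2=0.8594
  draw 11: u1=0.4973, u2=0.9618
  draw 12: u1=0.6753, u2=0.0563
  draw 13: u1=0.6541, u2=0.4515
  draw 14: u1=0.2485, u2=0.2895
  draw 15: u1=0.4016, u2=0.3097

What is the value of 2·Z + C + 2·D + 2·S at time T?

Value at T = 39

Check how each reaction changes W = 2·Z + C + 2·D + 2·S (weight of products minus weight of reactants):
R1: D -> S: (2·1) − (2·1) = 2 − 2 = 0
R2: D + S -> 4 C: (1·4) − (2·1 + 2·1) = 4 − 4 = 0
R3: Z + S -> 2 D: (2·2) − (2·1 + 2·1) = 4 − 4 = 0
R4: D -> 2 C: (1·2) − (2·1) = 2 − 2 = 0
Every reaction leaves W unchanged, so W is conserved and no simulation is needed: W(T) = W(0) = 2·8 + 5 + 2·3 + 2·6 = 39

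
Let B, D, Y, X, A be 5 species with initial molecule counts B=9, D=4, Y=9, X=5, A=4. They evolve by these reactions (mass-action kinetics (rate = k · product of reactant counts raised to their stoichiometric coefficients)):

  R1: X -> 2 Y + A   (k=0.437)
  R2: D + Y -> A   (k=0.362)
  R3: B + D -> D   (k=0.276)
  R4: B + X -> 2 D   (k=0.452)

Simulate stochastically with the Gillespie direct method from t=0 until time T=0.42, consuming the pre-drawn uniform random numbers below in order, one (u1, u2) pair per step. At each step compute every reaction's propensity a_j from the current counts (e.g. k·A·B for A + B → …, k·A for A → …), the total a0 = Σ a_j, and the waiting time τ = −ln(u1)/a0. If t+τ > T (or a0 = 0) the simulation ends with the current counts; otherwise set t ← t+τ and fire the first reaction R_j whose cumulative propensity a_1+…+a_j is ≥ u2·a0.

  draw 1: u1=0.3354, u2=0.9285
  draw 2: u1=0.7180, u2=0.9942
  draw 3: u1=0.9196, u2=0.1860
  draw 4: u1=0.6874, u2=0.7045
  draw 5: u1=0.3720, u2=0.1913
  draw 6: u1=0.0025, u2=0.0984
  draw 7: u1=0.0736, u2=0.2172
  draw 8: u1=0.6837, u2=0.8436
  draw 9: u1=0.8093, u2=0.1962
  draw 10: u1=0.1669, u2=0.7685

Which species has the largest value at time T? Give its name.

t=0.000: B=9 D=4 Y=9 X=5 A=4
Draw 1: a1=2.185, a2=13.032, a3=9.936, a4=20.340, a0=45.493; τ=−ln(0.3354)/45.493=0.024 → t=0.024; u2·a0=0.9285·45.493=42.240; a1+…+a3=25.153 < 42.240 ≤ a1+…+a4=45.493 → R4 fires; B=8 D=6 Y=9 X=4 A=4
Draw 2: a1=1.748, a2=19.548, a3=13.248, a4=14.464, a0=49.008; τ=−ln(0.7180)/49.008=0.007 → t=0.031; u2·a0=0.9942·49.008=48.724; a1+…+a3=34.544 < 48.724 ≤ a1+…+a4=49.008 → R4 fires; B=7 D=8 Y=9 X=3 A=4
Draw 3: a1=1.311, a2=26.064, a3=15.456, a4=9.492, a0=52.323; τ=−ln(0.9196)/52.323=0.002 → t=0.032; u2·a0=0.1860·52.323=9.732; a1=1.311 < 9.732 ≤ a1+a2=27.375 → R2 fires; B=7 D=7 Y=8 X=3 A=5
Draw 4: a1=1.311, a2=20.272, a3=13.524, a4=9.492, a0=44.599; τ=−ln(0.6874)/44.599=0.008 → t=0.041; u2·a0=0.7045·44.599=31.420; a1+a2=21.583 < 31.420 ≤ a1+…+a3=35.107 → R3 fires; B=6 D=7 Y=8 X=3 A=5
Draw 5: a1=1.311, a2=20.272, a3=11.592, a4=8.136, a0=41.311; τ=−ln(0.3720)/41.311=0.024 → t=0.065; u2·a0=0.1913·41.311=7.903; a1=1.311 < 7.903 ≤ a1+a2=21.583 → R2 fires; B=6 D=6 Y=7 X=3 A=6
Draw 6: a1=1.311, a2=15.204, a3=9.936, a4=8.136, a0=34.587; τ=−ln(0.0025)/34.587=0.173 → t=0.238; u2·a0=0.0984·34.587=3.403; a1=1.311 < 3.403 ≤ a1+a2=16.515 → R2 fires; B=6 D=5 Y=6 X=3 A=7
Draw 7: a1=1.311, a2=10.860, a3=8.280, a4=8.136, a0=28.587; τ=−ln(0.0736)/28.587=0.091 → t=0.329; u2·a0=0.2172·28.587=6.209; a1=1.311 < 6.209 ≤ a1+a2=12.171 → R2 fires; B=6 D=4 Y=5 X=3 A=8
Draw 8: a1=1.311, a2=7.240, a3=6.624, a4=8.136, a0=23.311; τ=−ln(0.6837)/23.311=0.016 → t=0.346; u2·a0=0.8436·23.311=19.665; a1+…+a3=15.175 < 19.665 ≤ a1+…+a4=23.311 → R4 fires; B=5 D=6 Y=5 X=2 A=8
Draw 9: a1=0.874, a2=10.860, a3=8.280, a4=4.520, a0=24.534; τ=−ln(0.8093)/24.534=0.009 → t=0.354; u2·a0=0.1962·24.534=4.814; a1=0.874 < 4.814 ≤ a1+a2=11.734 → R2 fires; B=5 D=5 Y=4 X=2 A=9
Draw 10: a1=0.874, a2=7.240, a3=6.900, a4=4.520, a0=19.534; τ=−ln(0.1669)/19.534=0.092 → t=0.446 > T=0.42: stop.
At T=0.42: B=5 D=5 Y=4 X=2 A=9; the largest is A.

Dominant species at T: A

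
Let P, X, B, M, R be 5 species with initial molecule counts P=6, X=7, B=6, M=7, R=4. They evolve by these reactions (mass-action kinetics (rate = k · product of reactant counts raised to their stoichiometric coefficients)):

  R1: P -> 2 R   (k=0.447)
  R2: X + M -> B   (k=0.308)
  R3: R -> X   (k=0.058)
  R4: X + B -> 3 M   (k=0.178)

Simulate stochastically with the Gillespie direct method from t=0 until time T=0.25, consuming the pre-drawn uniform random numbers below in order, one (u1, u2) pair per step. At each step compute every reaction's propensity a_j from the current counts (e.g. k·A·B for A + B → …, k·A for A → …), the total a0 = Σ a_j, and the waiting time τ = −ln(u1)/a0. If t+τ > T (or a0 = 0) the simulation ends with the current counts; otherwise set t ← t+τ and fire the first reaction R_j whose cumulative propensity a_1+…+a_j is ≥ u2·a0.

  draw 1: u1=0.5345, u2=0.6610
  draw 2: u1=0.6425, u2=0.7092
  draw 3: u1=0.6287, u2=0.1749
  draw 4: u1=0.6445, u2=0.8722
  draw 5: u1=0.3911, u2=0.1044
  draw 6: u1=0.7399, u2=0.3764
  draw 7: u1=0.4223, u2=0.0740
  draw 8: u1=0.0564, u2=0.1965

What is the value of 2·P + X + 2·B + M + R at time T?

Value at T = 42

Check how each reaction changes W = 2·P + X + 2·B + M + R (weight of products minus weight of reactants):
R1: P -> 2 R: (1·2) − (2·1) = 2 − 2 = 0
R2: X + M -> B: (2·1) − (1·1 + 1·1) = 2 − 2 = 0
R3: R -> X: (1·1) − (1·1) = 1 − 1 = 0
R4: X + B -> 3 M: (1·3) − (1·1 + 2·1) = 3 − 3 = 0
Every reaction leaves W unchanged, so W is conserved and no simulation is needed: W(T) = W(0) = 2·6 + 7 + 2·6 + 7 + 4 = 42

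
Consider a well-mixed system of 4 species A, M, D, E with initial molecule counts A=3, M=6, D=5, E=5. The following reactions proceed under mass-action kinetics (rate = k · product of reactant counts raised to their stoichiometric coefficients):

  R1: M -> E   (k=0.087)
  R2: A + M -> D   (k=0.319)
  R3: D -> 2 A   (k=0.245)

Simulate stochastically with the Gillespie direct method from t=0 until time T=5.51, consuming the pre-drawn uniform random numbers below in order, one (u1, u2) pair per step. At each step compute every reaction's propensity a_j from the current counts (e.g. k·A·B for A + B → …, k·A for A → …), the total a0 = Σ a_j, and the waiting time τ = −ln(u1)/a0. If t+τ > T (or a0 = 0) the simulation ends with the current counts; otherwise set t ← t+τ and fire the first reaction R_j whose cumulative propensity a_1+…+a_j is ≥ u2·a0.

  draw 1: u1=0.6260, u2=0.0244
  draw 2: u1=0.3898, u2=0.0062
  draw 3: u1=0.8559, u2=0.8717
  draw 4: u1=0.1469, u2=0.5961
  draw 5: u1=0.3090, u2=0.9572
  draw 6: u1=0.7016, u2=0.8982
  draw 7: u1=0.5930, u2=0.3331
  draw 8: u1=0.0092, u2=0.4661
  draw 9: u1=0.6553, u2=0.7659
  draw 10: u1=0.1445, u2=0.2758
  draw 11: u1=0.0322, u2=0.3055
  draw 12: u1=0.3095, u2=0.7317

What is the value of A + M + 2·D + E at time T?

Check how each reaction changes W = A + M + 2·D + E (weight of products minus weight of reactants):
R1: M -> E: (1·1) − (1·1) = 1 − 1 = 0
R2: A + M -> D: (2·1) − (1·1 + 1·1) = 2 − 2 = 0
R3: D -> 2 A: (1·2) − (2·1) = 2 − 2 = 0
Every reaction leaves W unchanged, so W is conserved and no simulation is needed: W(T) = W(0) = 3 + 6 + 2·5 + 5 = 24

Value at T = 24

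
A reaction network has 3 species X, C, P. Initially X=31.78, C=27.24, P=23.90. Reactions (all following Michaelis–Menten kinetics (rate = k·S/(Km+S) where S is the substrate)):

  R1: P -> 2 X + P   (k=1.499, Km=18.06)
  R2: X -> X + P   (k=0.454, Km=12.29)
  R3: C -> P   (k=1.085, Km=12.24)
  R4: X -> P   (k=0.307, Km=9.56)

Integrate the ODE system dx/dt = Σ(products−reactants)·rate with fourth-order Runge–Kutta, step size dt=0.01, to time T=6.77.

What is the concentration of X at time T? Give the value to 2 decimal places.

RK4 with dt=0.01: 677 steps to T=6.77. Trajectory (selected grid times):
t=0.00: X=31.78 C=27.24 P=23.90
t=0.75: X=32.89 C=26.68 P=24.88
t=1.50: X=34.03 C=26.12 P=25.87
t=2.26: X=35.20 C=25.56 P=26.87
t=3.01: X=36.37 C=25.02 P=27.85
t=3.76: X=37.56 C=24.47 P=28.83
t=4.51: X=38.77 C=23.93 P=29.81
t=5.27: X=40.01 C=23.39 P=30.81
t=6.02: X=41.25 C=22.86 P=31.79
t=6.77: X=42.50 C=22.33 P=32.77
Read off X at T=6.77: 42.50

X at T = 42.50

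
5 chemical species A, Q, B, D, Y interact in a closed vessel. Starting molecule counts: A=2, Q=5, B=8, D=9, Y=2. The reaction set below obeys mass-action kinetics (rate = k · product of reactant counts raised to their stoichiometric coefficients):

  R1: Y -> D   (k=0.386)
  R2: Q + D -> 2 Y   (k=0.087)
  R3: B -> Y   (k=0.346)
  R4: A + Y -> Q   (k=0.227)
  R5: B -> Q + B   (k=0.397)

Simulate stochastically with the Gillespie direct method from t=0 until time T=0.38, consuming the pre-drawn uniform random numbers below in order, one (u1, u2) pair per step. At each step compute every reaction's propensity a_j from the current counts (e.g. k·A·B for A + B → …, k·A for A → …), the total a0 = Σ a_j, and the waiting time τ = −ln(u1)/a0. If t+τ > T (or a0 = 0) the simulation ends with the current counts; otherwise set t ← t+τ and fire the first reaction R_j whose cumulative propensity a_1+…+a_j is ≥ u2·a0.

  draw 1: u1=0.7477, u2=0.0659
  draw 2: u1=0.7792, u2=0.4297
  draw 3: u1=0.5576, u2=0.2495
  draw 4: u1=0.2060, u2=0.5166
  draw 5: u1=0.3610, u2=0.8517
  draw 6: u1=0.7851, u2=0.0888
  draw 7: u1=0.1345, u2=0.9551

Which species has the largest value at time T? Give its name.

Dominant species at T: D

t=0.000: A=2 Q=5 B=8 D=9 Y=2
Draw 1: a1=0.772, a2=3.915, a3=2.768, a4=0.908, a5=3.176, a0=11.539; τ=−ln(0.7477)/11.539=0.025 → t=0.025; u2·a0=0.0659·11.539=0.760 ≤ a1=0.772 → R1 fires; A=2 Q=5 B=8 D=10 Y=1
Draw 2: a1=0.386, a2=4.350, a3=2.768, a4=0.454, a5=3.176, a0=11.134; τ=−ln(0.7792)/11.134=0.022 → t=0.048; u2·a0=0.4297·11.134=4.784; a1+a2=4.736 < 4.784 ≤ a1+…+a3=7.504 → R3 fires; A=2 Q=5 B=7 D=10 Y=2
Draw 3: a1=0.772, a2=4.350, a3=2.422, a4=0.908, a5=2.779, a0=11.231; τ=−ln(0.5576)/11.231=0.052 → t=0.100; u2·a0=0.2495·11.231=2.802; a1=0.772 < 2.802 ≤ a1+a2=5.122 → R2 fires; A=2 Q=4 B=7 D=9 Y=4
Draw 4: a1=1.544, a2=3.132, a3=2.422, a4=1.816, a5=2.779, a0=11.693; τ=−ln(0.2060)/11.693=0.135 → t=0.235; u2·a0=0.5166·11.693=6.041; a1+a2=4.676 < 6.041 ≤ a1+…+a3=7.098 → R3 fires; A=2 Q=4 B=6 D=9 Y=5
Draw 5: a1=1.930, a2=3.132, a3=2.076, a4=2.270, a5=2.382, a0=11.790; τ=−ln(0.3610)/11.790=0.086 → t=0.321; u2·a0=0.8517·11.790=10.042; a1+…+a4=9.408 < 10.042 ≤ a1+…+a5=11.790 → R5 fires; A=2 Q=5 B=6 D=9 Y=5
Draw 6: a1=1.930, a2=3.915, a3=2.076, a4=2.270, a5=2.382, a0=12.573; τ=−ln(0.7851)/12.573=0.019 → t=0.340; u2·a0=0.0888·12.573=1.116 ≤ a1=1.930 → R1 fires; A=2 Q=5 B=6 D=10 Y=4
Draw 7: a1=1.544, a2=4.350, a3=2.076, a4=1.816, a5=2.382, a0=12.168; τ=−ln(0.1345)/12.168=0.165 → t=0.505 > T=0.38: stop.
At T=0.38: A=2 Q=5 B=6 D=10 Y=4; the largest is D.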